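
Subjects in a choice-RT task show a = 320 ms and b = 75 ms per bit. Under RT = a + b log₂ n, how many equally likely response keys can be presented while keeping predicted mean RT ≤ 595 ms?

12

Information budget: (595 − 320)/75 = 3.6667 bits, so n ≤ 2^3.6667 = 12.699 → at most 12.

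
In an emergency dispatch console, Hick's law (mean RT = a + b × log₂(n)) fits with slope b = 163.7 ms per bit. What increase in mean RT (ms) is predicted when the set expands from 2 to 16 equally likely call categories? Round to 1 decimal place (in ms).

491.1 ms

Only the slope matters, since a is common to both: ΔRT = b·log₂(n₂/n₁).
log₂(16) − log₂(2) = log₂(16/2) = log₂(8) = 3.
ΔRT = 163.7 × 3.0000 = 491.100 ms.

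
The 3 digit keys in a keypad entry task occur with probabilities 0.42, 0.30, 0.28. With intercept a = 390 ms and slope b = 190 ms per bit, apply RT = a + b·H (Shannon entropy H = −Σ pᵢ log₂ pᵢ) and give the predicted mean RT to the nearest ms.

687 ms

H = 0.42·log₂(1/0.42) + 0.30·log₂(1/0.30) + 0.28·log₂(1/0.28) = 1.5610 bits.
RT = 390 + 190 × 1.5610 = 686.58 ms.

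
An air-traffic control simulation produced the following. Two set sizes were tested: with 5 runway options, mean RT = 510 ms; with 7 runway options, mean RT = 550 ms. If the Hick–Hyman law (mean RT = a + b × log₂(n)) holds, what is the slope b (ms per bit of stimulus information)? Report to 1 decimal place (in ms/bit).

82.4 ms/bit

The slope on a log₂ axis is (550 − 510) / (2.8074 − 2.3219) = 82.402 ms/bit.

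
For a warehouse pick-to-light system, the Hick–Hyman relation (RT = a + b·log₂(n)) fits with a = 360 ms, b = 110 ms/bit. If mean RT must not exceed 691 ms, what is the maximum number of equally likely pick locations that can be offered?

110·log₂ n ≤ 691 − 360 = 331, giving log₂ n ≤ 3.0091 and n ≤ 8.051. The largest whole number is 8.

8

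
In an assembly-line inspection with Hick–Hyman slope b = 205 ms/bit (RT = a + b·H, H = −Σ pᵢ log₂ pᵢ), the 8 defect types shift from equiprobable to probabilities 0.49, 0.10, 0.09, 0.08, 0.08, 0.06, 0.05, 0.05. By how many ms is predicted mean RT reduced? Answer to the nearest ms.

121 ms

Equiprobable entropy H₀ = log₂ 8 = 3.0000 bits.
Skewed entropy H = −Σ pᵢ log₂ pᵢ = 2.4079 bits.
ΔRT = b·(H₀ − H) = 205 × 0.5921 = 121.39 ms.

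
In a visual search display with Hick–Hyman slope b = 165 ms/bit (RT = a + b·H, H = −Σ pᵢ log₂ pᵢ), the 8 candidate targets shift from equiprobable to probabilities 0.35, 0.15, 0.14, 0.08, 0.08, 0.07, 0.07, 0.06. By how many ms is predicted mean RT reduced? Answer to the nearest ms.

49 ms

The RT saving is b·ΔH. Equiprobable H₀ = log₂(8) = 3.0000 bits; with the given probabilities H = 2.7014 bits.
b·(H₀ − H) = 165 × (3.0000 − 2.7014) = 49.27 ms.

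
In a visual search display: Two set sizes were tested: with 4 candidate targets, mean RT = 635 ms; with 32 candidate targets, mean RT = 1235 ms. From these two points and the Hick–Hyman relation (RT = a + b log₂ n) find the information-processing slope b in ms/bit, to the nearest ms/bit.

b = (RT₂ − RT₁)/(log₂ n₂ − log₂ n₁) = (1235 − 635)/(5 − 2) = 200 ms/bit.

200 ms/bit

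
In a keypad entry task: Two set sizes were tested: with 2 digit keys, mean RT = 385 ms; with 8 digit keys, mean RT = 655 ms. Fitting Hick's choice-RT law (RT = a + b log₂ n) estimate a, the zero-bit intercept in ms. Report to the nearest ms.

The slope on a log₂ axis is (655 − 385) / (3 − 1) = 135 ms/bit.
a = RT₁ − b·log₂ n₁ = 385 − 135 × 1 = 250.000 ms.

250 ms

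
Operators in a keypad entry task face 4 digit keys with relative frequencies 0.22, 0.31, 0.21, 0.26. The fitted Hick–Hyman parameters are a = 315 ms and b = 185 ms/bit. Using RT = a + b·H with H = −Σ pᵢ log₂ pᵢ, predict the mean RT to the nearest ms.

H = 0.22·log₂(1/0.22) + 0.31·log₂(1/0.31) + 0.21·log₂(1/0.21) + 0.26·log₂(1/0.26) = 1.9825 bits.
RT = 315 + 185 × 1.9825 = 681.76 ms.

682 ms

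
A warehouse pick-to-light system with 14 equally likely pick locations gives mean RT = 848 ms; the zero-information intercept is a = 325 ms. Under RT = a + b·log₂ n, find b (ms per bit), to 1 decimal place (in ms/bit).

137.4 ms/bit

14 alternatives carry log₂ 14 = 3.8074 bits; the choice cost is 848 − 325 = 523 ms, so b = 523/3.8074 = 137.366 ms/bit.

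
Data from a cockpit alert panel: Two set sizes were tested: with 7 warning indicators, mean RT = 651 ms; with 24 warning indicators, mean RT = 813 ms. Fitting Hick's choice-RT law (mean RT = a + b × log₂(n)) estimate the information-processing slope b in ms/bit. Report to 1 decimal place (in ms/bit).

91.1 ms/bit

b = (RT₂ − RT₁)/(log₂ n₂ − log₂ n₁) = (813 − 651)/(4.5850 − 2.8074) = 91.134 ms/bit.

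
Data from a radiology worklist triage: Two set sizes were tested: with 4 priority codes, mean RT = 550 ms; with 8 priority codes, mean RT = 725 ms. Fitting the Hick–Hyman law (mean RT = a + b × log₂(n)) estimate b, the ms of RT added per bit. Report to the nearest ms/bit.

b = (RT₂ − RT₁)/(log₂ n₂ − log₂ n₁) = (725 − 550)/(3 − 2) = 175 ms/bit.

175 ms/bit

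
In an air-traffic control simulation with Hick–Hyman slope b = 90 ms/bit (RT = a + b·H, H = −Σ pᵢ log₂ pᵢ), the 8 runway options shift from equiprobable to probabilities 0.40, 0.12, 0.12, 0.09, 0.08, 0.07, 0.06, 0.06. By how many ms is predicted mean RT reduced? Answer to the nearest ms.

Equiprobable entropy H₀ = log₂ 8 = 3.0000 bits.
Skewed entropy H = −Σ pᵢ log₂ pᵢ = 2.6227 bits.
ΔRT = b·(H₀ − H) = 90 × 0.3773 = 33.96 ms.

34 ms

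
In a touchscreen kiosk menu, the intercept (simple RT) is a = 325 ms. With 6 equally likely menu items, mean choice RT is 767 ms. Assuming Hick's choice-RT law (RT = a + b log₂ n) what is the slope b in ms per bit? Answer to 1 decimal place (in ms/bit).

171.0 ms/bit

6 alternatives carry log₂ 6 = 2.5850 bits; the choice cost is 767 − 325 = 442 ms, so b = 442/2.5850 = 170.989 ms/bit.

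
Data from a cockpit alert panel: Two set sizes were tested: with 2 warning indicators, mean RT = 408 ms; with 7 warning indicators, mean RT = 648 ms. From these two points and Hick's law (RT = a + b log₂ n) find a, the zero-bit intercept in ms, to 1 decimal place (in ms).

The slope on a log₂ axis is (648 − 408) / (2.8074 − 1) = 132.791 ms/bit.
Intercept: a = 408 − 132.791·log₂(2) = 275.209 ms.

275.2 ms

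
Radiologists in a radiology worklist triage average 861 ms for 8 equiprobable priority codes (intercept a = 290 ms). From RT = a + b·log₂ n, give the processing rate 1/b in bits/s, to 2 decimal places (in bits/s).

b = (861 − 290)/log₂ 8 = 571/3 = 190.333 ms per bit = 0.19033 s/bit; the reciprocal is 5.254 bits/s.

5.25 bits/s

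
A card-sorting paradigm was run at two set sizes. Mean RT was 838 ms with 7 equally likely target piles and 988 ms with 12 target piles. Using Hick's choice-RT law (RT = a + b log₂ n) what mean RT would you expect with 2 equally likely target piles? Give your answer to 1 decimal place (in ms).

489.4 ms

RT is linear in log₂ n, so two points fix the line:
  b = (988 − 838) / (log₂ 12 − log₂ 7) = 150 / (3.5850 − 2.8074) = 192.899 ms/bit
  a = 838 − 192.899 × 2.8074 = 296.463 ms
Then RT(2) = 296.463 + 192.899 × log₂ 2 = 296.463 + 192.899 × 1 ≈ 489.362 ms.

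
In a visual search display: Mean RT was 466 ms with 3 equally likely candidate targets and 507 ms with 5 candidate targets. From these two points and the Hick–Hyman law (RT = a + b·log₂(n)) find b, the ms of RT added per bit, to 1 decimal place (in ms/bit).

b = (RT₂ − RT₁)/(log₂ n₂ − log₂ n₁) = (507 − 466)/(2.3219 − 1.5850) = 55.634 ms/bit.

55.6 ms/bit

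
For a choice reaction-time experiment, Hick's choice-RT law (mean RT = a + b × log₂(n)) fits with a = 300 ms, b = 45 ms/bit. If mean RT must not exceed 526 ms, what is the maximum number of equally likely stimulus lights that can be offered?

32

45·log₂ n ≤ 526 − 300 = 226, giving log₂ n ≤ 5.0222 and n ≤ 32.497. The largest whole number is 32.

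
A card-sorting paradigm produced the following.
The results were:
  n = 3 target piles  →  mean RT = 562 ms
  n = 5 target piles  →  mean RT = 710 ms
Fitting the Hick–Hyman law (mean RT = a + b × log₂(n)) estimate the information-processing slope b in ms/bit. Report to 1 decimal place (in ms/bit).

200.8 ms/bit

Slope: b = (710 − 562) / (log₂ 5 − log₂ 3) = 148/0.7370 = 200.823 ms/bit.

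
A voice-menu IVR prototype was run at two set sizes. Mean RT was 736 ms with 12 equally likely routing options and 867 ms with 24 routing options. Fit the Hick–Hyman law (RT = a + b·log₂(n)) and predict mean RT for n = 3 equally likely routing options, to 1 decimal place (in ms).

Solve the two-equation system in a and b:
  b = (867 − 736) / (log₂ 24 − log₂ 12) = 131 / (4.5850 − 3.5850) = 131.000 ms/bit
  a = 736 − 131.000 × 3.5850 = 266.370 ms
Then RT(3) = 266.370 + 131.000 × log₂ 3 = 266.370 + 131.000 × 1.5850 ≈ 474.000 ms.

474.0 ms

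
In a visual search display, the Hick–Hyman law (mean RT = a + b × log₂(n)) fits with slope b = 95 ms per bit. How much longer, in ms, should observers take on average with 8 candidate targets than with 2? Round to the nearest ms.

Only the slope matters, since a is common to both: ΔRT = b·log₂(n₂/n₁).
log₂(8) − log₂(2) = log₂(8/2) = log₂(4) = 2.
ΔRT = 95 × 2.0000 = 190.000 ms.

190 ms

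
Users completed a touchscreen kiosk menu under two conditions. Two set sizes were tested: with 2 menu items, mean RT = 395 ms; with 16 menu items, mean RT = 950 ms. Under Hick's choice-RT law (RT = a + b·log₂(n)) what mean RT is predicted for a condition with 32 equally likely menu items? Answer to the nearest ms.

1135 ms

With log₂ n on the abscissa the relation is linear; from the two conditions:
  b = (950 − 395) / (log₂ 16 − log₂ 2) = 555 / (4 − 1) = 185 ms/bit
  a = 395 − 185 × 1 = 210 ms
Then RT(32) = 210 + 185 × log₂ 32 = 210 + 185 × 5 ≈ 1135.000 ms.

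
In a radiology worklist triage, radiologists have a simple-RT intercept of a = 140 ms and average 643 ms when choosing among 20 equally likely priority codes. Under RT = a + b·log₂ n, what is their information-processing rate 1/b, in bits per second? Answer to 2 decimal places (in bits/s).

b = (643 − 140)/log₂ 20 = 503/4.3219 = 116.383 ms per bit = 0.11638 s/bit; the reciprocal is 8.592 bits/s.

8.59 bits/s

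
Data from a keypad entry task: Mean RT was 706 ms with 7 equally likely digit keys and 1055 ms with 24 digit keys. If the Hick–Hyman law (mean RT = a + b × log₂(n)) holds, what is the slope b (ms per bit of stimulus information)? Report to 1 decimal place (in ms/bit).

196.3 ms/bit

The slope on a log₂ axis is (1055 − 706) / (4.5850 − 2.8074) = 196.331 ms/bit.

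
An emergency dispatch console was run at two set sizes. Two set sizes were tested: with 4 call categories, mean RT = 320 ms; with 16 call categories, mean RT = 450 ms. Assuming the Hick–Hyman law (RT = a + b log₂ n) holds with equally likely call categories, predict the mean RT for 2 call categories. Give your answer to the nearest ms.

With log₂ n on the abscissa the relation is linear; from the two conditions:
  b = (450 − 320) / (log₂ 16 − log₂ 4) = 130 / (4 − 2) = 65 ms/bit
  a = 320 − 65 × 2 = 190 ms
Then RT(2) = 190 + 65 × log₂ 2 = 190 + 65 × 1 ≈ 255.000 ms.

255 ms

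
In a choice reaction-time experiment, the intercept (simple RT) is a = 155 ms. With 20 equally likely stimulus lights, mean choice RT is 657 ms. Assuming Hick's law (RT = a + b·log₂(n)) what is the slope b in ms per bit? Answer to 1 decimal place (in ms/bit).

116.2 ms/bit

b = (657 − 155) / log₂(20) = 502 / 4.3219 = 116.152 ms/bit.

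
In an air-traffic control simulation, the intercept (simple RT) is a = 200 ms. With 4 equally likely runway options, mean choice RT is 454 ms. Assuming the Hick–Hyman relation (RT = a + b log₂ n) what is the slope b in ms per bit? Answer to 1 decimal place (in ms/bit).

127.0 ms/bit

log₂(4) = 2 bits.
b = (RT − a)/log₂ n = (454 − 200) / 2 = 127.000 ms/bit.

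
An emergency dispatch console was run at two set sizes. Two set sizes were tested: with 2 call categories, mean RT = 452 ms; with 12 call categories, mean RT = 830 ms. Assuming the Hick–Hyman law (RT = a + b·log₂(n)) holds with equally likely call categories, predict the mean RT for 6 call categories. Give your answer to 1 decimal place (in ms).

683.8 ms

Solve the two-equation system in a and b:
  b = (830 − 452) / (log₂ 12 − log₂ 2) = 378 / (3.5850 − 1) = 146.230 ms/bit
  a = 452 − 146.230 × 1 = 305.770 ms
Then RT(6) = 305.770 + 146.230 × log₂ 6 = 305.770 + 146.230 × 2.5850 ≈ 683.770 ms.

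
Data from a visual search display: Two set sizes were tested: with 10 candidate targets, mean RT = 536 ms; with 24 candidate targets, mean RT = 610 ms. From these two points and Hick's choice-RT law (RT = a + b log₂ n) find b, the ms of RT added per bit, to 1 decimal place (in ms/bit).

The slope on a log₂ axis is (610 − 536) / (4.5850 − 3.3219) = 58.589 ms/bit.

58.6 ms/bit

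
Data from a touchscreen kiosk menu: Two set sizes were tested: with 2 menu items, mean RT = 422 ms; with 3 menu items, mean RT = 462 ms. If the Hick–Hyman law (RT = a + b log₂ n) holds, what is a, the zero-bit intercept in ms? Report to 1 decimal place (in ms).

353.6 ms

Slope: b = (462 − 422) / (log₂ 3 − log₂ 2) = 40/0.5850 = 68.380 ms/bit.
Intercept: a = 422 − 68.380·log₂(2) = 353.620 ms.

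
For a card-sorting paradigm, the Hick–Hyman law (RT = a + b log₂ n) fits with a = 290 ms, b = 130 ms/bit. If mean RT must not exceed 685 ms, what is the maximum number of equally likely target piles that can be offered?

Set 290 + 130·log₂ n ≤ 685 → log₂ n ≤ (685 − 290)/130 = 3.0385.
So n ≤ 2^3.0385 = 8.216; the largest integer n is 8.

8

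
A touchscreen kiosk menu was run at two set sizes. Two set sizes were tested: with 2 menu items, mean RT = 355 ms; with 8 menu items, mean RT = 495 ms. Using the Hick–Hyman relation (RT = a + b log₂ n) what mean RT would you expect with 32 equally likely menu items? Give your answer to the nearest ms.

635 ms

Fit slope and intercept:
  b = (495 − 355) / (log₂ 8 − log₂ 2) = 140 / (3 − 1) = 70 ms/bit
  a = 355 − 70 × 1 = 285 ms
Then RT(32) = 285 + 70 × log₂ 32 = 285 + 70 × 5 ≈ 635.000 ms.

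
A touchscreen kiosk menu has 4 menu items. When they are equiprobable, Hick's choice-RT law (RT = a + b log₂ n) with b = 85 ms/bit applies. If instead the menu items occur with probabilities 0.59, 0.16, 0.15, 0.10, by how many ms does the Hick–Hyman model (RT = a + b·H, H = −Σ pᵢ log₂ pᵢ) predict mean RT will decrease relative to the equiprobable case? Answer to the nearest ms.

Equiprobable entropy H₀ = log₂ 4 = 2.0000 bits.
Skewed entropy H = −Σ pᵢ log₂ pᵢ = 1.6149 bits.
ΔRT = b·(H₀ − H) = 85 × 0.3851 = 32.74 ms.

33 ms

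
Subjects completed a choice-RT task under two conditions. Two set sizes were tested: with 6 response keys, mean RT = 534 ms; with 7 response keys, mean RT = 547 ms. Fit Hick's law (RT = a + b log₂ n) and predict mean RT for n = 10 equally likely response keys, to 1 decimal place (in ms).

577.1 ms

With log₂ n on the abscissa the relation is linear; from the two conditions:
  b = (547 − 534) / (log₂ 7 − log₂ 6) = 13 / (2.8074 − 2.5850) = 58.455 ms/bit
  a = 534 − 58.455 × 2.5850 = 382.895 ms
Then RT(10) = 382.895 + 58.455 × log₂ 10 = 382.895 + 58.455 × 3.3219 ≈ 577.079 ms.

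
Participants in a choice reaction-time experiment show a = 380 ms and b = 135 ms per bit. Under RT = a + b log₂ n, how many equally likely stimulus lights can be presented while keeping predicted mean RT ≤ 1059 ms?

32

Information budget: (1059 − 380)/135 = 5.0296 bits, so n ≤ 2^5.0296 = 32.664 → at most 32.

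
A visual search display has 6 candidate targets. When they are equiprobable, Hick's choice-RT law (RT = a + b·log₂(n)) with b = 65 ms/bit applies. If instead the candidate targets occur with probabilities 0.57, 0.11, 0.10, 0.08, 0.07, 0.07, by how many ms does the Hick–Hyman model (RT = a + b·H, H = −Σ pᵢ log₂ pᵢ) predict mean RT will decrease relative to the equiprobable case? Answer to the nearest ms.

Equiprobable entropy H₀ = log₂ 6 = 2.5850 bits.
Skewed entropy H = −Σ pᵢ log₂ pᵢ = 1.9733 bits.
ΔRT = b·(H₀ − H) = 65 × 0.6116 = 39.75 ms.

40 ms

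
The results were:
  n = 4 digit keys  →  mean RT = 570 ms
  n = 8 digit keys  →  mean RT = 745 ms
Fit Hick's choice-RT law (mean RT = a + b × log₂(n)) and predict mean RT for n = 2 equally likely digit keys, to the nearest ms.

395 ms

With log₂ n on the abscissa the relation is linear; from the two conditions:
  b = (745 − 570) / (log₂ 8 − log₂ 4) = 175 / (3 − 2) = 175 ms/bit
  a = 570 − 175 × 2 = 220 ms
Then RT(2) = 220 + 175 × log₂ 2 = 220 + 175 × 1 ≈ 395.000 ms.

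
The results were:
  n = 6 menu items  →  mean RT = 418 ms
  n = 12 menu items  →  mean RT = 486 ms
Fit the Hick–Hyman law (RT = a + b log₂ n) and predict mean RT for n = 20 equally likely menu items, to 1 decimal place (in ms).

536.1 ms

Fit slope and intercept:
  b = (486 − 418) / (log₂ 12 − log₂ 6) = 68 / (3.5850 − 2.5850) = 68.000 ms/bit
  a = 418 − 68.000 × 2.5850 = 242.223 ms
Then RT(20) = 242.223 + 68.000 × log₂ 20 = 242.223 + 68.000 × 4.3219 ≈ 536.114 ms.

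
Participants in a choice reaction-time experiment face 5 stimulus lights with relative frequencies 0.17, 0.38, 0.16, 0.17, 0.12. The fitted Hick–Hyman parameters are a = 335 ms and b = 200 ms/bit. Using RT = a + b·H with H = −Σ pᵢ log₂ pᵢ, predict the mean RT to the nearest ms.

H = 0.17·log₂(1/0.17) + 0.38·log₂(1/0.38) + 0.16·log₂(1/0.16) + 0.17·log₂(1/0.17) + 0.12·log₂(1/0.12) = 2.1897 bits.
RT = 335 + 200 × 2.1897 = 772.94 ms.

773 ms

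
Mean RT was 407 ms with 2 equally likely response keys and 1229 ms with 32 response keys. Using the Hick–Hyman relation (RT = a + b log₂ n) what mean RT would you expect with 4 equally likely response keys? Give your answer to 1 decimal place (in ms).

Solve the two-equation system in a and b:
  b = (1229 − 407) / (log₂ 32 − log₂ 2) = 822 / (5 − 1) = 205.500 ms/bit
  a = 407 − 205.500 × 1 = 201.500 ms
Then RT(4) = 201.500 + 205.500 × log₂ 4 = 201.500 + 205.500 × 2 ≈ 612.500 ms.

612.5 ms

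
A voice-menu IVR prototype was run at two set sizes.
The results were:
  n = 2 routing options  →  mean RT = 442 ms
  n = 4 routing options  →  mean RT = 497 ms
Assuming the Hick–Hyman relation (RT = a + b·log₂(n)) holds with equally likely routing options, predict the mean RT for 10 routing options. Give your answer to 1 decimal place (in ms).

569.7 ms

With log₂ n on the abscissa the relation is linear; from the two conditions:
  b = (497 − 442) / (log₂ 4 − log₂ 2) = 55 / (2 − 1) = 55.000 ms/bit
  a = 442 − 55.000 × 1 = 387.000 ms
Then RT(10) = 387.000 + 55.000 × log₂ 10 = 387.000 + 55.000 × 3.3219 ≈ 569.706 ms.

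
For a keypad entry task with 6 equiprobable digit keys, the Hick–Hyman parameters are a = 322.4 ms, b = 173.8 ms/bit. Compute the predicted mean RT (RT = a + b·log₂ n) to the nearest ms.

log₂(6) = 2.5850 bits, so RT = 322.4 + 173.8 × 2.5850 ≈ 771.666 ms.

772 ms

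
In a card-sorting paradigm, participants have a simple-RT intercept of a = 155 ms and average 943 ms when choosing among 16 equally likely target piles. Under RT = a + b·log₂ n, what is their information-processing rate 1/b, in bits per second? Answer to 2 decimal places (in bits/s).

5.08 bits/s

b = (943 − 155)/log₂ 16 = 788/4 = 197.000 ms per bit = 0.19700 s/bit; the reciprocal is 5.076 bits/s.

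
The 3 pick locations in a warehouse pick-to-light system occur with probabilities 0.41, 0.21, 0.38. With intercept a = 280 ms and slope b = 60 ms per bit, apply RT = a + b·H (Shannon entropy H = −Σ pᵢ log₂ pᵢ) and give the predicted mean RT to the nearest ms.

Entropy contributions −pᵢ log₂ pᵢ: 0.5274, 0.4728, 0.5305; sum H = 1.5307 bits.
RT = a + bH = 280 + 60·1.5307 = 371.84 ms.

372 ms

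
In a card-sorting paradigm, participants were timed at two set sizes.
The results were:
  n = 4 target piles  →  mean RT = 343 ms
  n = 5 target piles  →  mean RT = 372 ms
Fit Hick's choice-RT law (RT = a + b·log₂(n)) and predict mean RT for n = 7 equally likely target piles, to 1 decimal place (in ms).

RT is linear in log₂ n, so two points fix the line:
  b = (372 − 343) / (log₂ 5 − log₂ 4) = 29 / (2.3219 − 2) = 90.082 ms/bit
  a = 343 − 90.082 × 2 = 162.836 ms
Then RT(7) = 162.836 + 90.082 × log₂ 7 = 162.836 + 90.082 × 2.8074 ≈ 415.728 ms.

415.7 ms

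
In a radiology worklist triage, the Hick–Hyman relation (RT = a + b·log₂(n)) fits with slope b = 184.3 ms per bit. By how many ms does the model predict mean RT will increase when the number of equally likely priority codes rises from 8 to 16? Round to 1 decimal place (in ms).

ΔRT = (a + b log₂ n₂) − (a + b log₂ n₁) = b·(log₂ n₂ − log₂ n₁).
log₂(16) − log₂(8) = log₂(16/8) = log₂(2) = 1.
ΔRT = 184.3 × 1.0000 = 184.300 ms.

184.3 ms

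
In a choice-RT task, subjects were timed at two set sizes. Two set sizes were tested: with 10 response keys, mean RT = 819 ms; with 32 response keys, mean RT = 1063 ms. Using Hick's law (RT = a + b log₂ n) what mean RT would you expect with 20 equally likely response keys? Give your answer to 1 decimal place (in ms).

964.4 ms

Solve the two-equation system in a and b:
  b = (1063 − 819) / (log₂ 32 − log₂ 10) = 244 / (5 − 3.3219) = 145.405 ms/bit
  a = 819 − 145.405 × 3.3219 = 335.975 ms
Then RT(20) = 335.975 + 145.405 × log₂ 20 = 335.975 + 145.405 × 4.3219 ≈ 964.405 ms.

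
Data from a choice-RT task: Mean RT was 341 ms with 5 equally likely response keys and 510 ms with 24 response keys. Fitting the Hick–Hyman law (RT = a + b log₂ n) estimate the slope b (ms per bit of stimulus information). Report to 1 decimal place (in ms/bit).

The slope on a log₂ axis is (510 − 341) / (4.5850 − 2.3219) = 74.678 ms/bit.

74.7 ms/bit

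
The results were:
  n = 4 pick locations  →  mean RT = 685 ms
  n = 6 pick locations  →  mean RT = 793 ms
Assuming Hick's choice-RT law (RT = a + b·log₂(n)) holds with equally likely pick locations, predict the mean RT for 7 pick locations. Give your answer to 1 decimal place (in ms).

RT is linear in log₂ n, so two points fix the line:
  b = (793 − 685) / (log₂ 6 − log₂ 4) = 108 / (2.5850 − 2) = 184.627 ms/bit
  a = 685 − 184.627 × 2 = 315.746 ms
Then RT(7) = 315.746 + 184.627 × log₂ 7 = 315.746 + 184.627 × 2.8074 ≈ 834.060 ms.

834.1 ms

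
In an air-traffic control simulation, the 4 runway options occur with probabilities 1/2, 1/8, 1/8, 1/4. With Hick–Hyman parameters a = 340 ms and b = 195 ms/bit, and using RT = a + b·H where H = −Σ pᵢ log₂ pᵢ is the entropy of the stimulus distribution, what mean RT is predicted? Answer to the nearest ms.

681 ms

Each term −pᵢ log₂ pᵢ: 0.5·1 + 0.125·3 + 0.125·3 + 0.25·2; summed, H = 1.750 bits.
Mean RT = a + bH = 340 + 195·1.750 = 681.25 ms.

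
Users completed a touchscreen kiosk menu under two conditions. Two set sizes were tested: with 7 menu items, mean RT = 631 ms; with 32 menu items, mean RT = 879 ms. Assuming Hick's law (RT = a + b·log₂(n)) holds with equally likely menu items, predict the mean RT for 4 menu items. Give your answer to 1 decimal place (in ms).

Solve the two-equation system in a and b:
  b = (879 − 631) / (log₂ 32 − log₂ 7) = 248 / (5 − 2.8074) = 113.105 ms/bit
  a = 631 − 113.105 × 2.8074 = 313.473 ms
Then RT(4) = 313.473 + 113.105 × log₂ 4 = 313.473 + 113.105 × 2 ≈ 539.684 ms.

539.7 ms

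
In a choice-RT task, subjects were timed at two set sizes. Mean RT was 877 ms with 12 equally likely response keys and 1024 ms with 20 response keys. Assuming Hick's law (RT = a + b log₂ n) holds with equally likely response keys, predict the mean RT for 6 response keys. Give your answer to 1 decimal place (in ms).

RT is linear in log₂ n, so two points fix the line:
  b = (1024 − 877) / (log₂ 20 − log₂ 12) = 147 / (4.3219 − 3.5850) = 199.467 ms/bit
  a = 877 − 199.467 × 3.5850 = 161.920 ms
Then RT(6) = 161.920 + 199.467 × log₂ 6 = 161.920 + 199.467 × 2.5850 ≈ 677.533 ms.

677.5 ms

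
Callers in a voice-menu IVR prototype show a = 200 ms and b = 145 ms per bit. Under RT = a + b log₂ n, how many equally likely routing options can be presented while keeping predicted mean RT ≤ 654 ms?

8

Information budget: (654 − 200)/145 = 3.1310 bits, so n ≤ 2^3.1310 = 8.761 → at most 8.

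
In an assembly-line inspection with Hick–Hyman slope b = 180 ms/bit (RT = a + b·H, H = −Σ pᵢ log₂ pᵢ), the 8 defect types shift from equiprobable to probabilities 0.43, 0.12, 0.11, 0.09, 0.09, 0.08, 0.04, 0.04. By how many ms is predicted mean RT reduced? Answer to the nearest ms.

85 ms

Equiprobable entropy H₀ = log₂ 8 = 3.0000 bits.
Skewed entropy H = −Σ pᵢ log₂ pᵢ = 2.5292 bits.
ΔRT = b·(H₀ − H) = 180 × 0.4708 = 84.74 ms.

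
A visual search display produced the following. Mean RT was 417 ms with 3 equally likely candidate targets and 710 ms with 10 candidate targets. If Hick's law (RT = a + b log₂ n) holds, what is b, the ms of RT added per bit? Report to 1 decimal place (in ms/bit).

Slope: b = (710 − 417) / (log₂ 10 − log₂ 3) = 293/1.7370 = 168.685 ms/bit.

168.7 ms/bit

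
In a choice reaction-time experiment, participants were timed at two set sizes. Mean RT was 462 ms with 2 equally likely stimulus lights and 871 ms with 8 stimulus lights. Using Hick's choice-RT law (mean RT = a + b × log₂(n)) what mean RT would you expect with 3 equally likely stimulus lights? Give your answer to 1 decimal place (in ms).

RT is linear in log₂ n, so two points fix the line:
  b = (871 − 462) / (log₂ 8 − log₂ 2) = 409 / (3 − 1) = 204.500 ms/bit
  a = 462 − 204.500 × 1 = 257.500 ms
Then RT(3) = 257.500 + 204.500 × log₂ 3 = 257.500 + 204.500 × 1.5850 ≈ 581.625 ms.

581.6 ms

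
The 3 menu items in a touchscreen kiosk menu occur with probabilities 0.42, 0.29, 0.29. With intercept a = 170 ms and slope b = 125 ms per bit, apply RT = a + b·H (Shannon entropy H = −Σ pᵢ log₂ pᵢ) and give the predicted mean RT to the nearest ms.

365 ms

H = 0.42·log₂(1/0.42) + 0.29·log₂(1/0.29) + 0.29·log₂(1/0.29) = 1.5615 bits.
RT = 170 + 125 × 1.5615 = 365.18 ms.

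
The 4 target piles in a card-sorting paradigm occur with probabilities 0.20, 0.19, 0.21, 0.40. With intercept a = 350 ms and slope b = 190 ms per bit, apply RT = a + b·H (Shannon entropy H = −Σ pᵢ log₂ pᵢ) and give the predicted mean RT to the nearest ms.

H = 0.20·log₂(1/0.20) + 0.19·log₂(1/0.19) + 0.21·log₂(1/0.21) + 0.40·log₂(1/0.40) = 1.9212 bits.
RT = 350 + 190 × 1.9212 = 715.03 ms.

715 ms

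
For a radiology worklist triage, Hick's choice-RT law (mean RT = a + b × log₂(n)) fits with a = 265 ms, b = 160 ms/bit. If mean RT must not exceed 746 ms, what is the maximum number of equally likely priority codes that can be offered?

160·log₂ n ≤ 746 − 265 = 481, giving log₂ n ≤ 3.0063 and n ≤ 8.035. The largest whole number is 8.

8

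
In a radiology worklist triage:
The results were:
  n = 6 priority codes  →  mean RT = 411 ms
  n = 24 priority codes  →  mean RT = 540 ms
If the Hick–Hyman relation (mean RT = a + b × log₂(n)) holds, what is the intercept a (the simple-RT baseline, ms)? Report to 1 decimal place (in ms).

The slope on a log₂ axis is (540 − 411) / (4.5850 − 2.5850) = 64.500 ms/bit.
Intercept: a = 411 − 64.500·log₂(6) = 244.270 ms.

244.3 ms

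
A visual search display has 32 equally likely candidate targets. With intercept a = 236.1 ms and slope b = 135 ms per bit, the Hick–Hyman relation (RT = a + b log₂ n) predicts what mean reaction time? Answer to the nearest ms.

911 ms

log₂(32) = 5 bits, so RT = 236.1 + 135 × 5 ≈ 911.100 ms.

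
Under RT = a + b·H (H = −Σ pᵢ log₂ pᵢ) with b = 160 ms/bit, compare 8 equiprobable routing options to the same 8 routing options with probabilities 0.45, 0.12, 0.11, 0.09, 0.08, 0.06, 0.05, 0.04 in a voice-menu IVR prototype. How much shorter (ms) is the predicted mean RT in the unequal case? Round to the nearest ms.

The RT saving is b·ΔH. Equiprobable H₀ = log₂(8) = 3.0000 bits; with the given probabilities H = 2.4853 bits.
b·(H₀ − H) = 160 × (3.0000 − 2.4853) = 82.35 ms.

82 ms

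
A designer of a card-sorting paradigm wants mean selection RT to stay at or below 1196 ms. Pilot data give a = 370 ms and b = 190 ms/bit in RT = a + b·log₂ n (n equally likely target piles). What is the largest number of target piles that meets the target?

Set 370 + 190·log₂ n ≤ 1196 → log₂ n ≤ (1196 − 370)/190 = 4.3474.
So n ≤ 2^4.3474 = 20.356; the largest integer n is 20.

20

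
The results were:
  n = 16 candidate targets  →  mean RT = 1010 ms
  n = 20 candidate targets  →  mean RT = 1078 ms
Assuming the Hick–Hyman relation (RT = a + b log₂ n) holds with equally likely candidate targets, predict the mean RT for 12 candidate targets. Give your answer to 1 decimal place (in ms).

Solve the two-equation system in a and b:
  b = (1078 − 1010) / (log₂ 20 − log₂ 16) = 68 / (4.3219 − 4) = 211.227 ms/bit
  a = 1010 − 211.227 × 4 = 165.091 ms
Then RT(12) = 165.091 + 211.227 × log₂ 12 = 165.091 + 211.227 × 3.5850 ≈ 922.333 ms.

922.3 ms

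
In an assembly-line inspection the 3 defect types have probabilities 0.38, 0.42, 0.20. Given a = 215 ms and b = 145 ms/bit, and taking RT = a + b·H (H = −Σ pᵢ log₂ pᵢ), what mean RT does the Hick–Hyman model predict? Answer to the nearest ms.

H = 0.38·log₂(1/0.38) + 0.42·log₂(1/0.42) + 0.20·log₂(1/0.20) = 1.5205 bits.
RT = 215 + 145 × 1.5205 = 435.47 ms.

435 ms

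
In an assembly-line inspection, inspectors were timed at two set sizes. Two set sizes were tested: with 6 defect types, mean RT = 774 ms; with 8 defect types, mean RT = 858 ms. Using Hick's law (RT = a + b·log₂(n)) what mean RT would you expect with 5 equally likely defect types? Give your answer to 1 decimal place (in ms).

720.8 ms

RT is linear in log₂ n, so two points fix the line:
  b = (858 − 774) / (log₂ 8 − log₂ 6) = 84 / (3 − 2.5850) = 202.391 ms/bit
  a = 774 − 202.391 × 2.5850 = 250.826 ms
Then RT(5) = 250.826 + 202.391 × log₂ 5 = 250.826 + 202.391 × 2.3219 ≈ 720.764 ms.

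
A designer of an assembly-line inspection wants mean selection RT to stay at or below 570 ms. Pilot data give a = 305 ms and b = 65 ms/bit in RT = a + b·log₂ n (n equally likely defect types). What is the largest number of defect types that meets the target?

Set 305 + 65·log₂ n ≤ 570 → log₂ n ≤ (570 − 305)/65 = 4.0769.
So n ≤ 2^4.0769 = 16.876; the largest integer n is 16.

16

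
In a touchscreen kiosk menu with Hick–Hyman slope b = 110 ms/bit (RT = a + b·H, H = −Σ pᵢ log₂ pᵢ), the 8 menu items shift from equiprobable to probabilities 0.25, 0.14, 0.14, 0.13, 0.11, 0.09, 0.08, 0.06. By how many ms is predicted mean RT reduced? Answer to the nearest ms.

14 ms

Equiprobable entropy H₀ = log₂ 8 = 3.0000 bits.
Skewed entropy H = −Σ pᵢ log₂ pᵢ = 2.8748 bits.
ΔRT = b·(H₀ − H) = 110 × 0.1252 = 13.77 ms.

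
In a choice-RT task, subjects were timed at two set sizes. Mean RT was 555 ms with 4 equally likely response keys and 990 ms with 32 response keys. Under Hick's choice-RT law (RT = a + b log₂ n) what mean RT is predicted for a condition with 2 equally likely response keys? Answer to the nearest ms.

Solve the two-equation system in a and b:
  b = (990 − 555) / (log₂ 32 − log₂ 4) = 435 / (5 − 2) = 145 ms/bit
  a = 555 − 145 × 2 = 265 ms
Then RT(2) = 265 + 145 × log₂ 2 = 265 + 145 × 1 ≈ 410.000 ms.

410 ms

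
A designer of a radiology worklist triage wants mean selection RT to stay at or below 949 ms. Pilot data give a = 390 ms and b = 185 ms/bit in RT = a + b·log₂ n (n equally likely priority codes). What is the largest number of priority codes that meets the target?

Set 390 + 185·log₂ n ≤ 949 → log₂ n ≤ (949 − 390)/185 = 3.0216.
So n ≤ 2^3.0216 = 8.121; the largest integer n is 8.

8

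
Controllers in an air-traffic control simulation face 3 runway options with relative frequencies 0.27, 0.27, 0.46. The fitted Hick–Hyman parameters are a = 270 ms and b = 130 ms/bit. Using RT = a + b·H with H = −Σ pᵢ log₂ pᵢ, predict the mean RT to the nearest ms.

470 ms

Entropy contributions −pᵢ log₂ pᵢ: 0.5100, 0.5100, 0.5153; sum H = 1.5354 bits.
RT = a + bH = 270 + 130·1.5354 = 469.60 ms.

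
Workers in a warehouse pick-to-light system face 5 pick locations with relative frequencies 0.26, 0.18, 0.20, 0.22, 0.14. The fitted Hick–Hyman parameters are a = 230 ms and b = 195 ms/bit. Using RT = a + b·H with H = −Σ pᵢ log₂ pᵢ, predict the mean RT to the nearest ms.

677 ms

Entropy contributions −pᵢ log₂ pᵢ: 0.5053, 0.4453, 0.4644, 0.4806, 0.3971; sum H = 2.2927 bits.
RT = a + bH = 230 + 195·2.2927 = 677.07 ms.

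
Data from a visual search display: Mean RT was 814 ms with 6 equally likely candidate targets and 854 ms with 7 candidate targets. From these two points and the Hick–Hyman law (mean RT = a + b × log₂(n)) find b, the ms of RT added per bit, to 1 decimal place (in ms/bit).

179.9 ms/bit

b = (RT₂ − RT₁)/(log₂ n₂ − log₂ n₁) = (854 − 814)/(2.8074 − 2.5850) = 179.862 ms/bit.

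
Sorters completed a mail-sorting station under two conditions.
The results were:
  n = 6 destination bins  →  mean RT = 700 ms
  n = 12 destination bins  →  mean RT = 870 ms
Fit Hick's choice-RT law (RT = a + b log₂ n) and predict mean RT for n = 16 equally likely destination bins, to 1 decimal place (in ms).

With log₂ n on the abscissa the relation is linear; from the two conditions:
  b = (870 − 700) / (log₂ 12 − log₂ 6) = 170 / (3.5850 − 2.5850) = 170.000 ms/bit
  a = 700 − 170.000 × 2.5850 = 260.556 ms
Then RT(16) = 260.556 + 170.000 × log₂ 16 = 260.556 + 170.000 × 4 ≈ 940.556 ms.

940.6 ms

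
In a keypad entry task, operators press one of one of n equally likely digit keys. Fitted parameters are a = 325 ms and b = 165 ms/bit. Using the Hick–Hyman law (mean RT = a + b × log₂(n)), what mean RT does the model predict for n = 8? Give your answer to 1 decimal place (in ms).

820.0 ms

log₂(8) = 3 bits, so RT = 325 + 165 × 3 ≈ 820.000 ms.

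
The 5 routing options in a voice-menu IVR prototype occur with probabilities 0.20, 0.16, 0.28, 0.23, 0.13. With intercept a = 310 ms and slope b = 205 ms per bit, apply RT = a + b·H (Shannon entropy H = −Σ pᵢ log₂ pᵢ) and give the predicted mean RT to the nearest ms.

H = 0.20·log₂(1/0.20) + 0.16·log₂(1/0.16) + 0.28·log₂(1/0.28) + 0.23·log₂(1/0.23) + 0.13·log₂(1/0.13) = 2.2719 bits.
RT = 310 + 205 × 2.2719 = 775.75 ms.

776 ms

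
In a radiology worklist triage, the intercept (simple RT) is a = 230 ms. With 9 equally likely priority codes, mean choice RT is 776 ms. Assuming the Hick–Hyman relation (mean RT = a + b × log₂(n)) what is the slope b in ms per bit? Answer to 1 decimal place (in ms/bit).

172.2 ms/bit

log₂(9) = 3.1699 bits.
b = (RT − a)/log₂ n = (776 − 230) / 3.1699 = 172.244 ms/bit.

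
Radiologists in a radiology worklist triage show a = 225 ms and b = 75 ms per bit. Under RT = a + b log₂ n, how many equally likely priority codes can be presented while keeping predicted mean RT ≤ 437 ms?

7

Set 225 + 75·log₂ n ≤ 437 → log₂ n ≤ (437 − 225)/75 = 2.8267.
So n ≤ 2^2.8267 = 7.094; the largest integer n is 7.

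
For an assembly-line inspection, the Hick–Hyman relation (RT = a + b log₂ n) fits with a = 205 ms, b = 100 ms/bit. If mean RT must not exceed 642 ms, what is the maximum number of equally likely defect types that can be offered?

Information budget: (642 − 205)/100 = 4.3700 bits, so n ≤ 2^4.3700 = 20.678 → at most 20.

20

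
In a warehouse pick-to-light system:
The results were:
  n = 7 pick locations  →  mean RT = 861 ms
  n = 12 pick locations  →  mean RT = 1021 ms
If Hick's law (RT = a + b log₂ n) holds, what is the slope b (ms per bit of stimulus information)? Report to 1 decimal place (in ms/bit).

205.8 ms/bit

Slope: b = (1021 − 861) / (log₂ 12 − log₂ 7) = 160/0.7776 = 205.759 ms/bit.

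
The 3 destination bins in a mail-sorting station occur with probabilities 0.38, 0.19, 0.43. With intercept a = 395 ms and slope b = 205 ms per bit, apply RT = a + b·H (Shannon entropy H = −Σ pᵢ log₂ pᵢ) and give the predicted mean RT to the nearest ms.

704 ms

H = 0.38·log₂(1/0.38) + 0.19·log₂(1/0.19) + 0.43·log₂(1/0.43) = 1.5092 bits.
RT = 395 + 205 × 1.5092 = 704.39 ms.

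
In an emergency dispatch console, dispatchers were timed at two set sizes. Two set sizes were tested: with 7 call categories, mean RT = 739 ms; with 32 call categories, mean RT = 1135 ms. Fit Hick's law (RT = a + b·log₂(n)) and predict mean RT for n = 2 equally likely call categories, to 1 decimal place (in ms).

Fit slope and intercept:
  b = (1135 − 739) / (log₂ 32 − log₂ 7) = 396 / (5 − 2.8074) = 180.604 ms/bit
  a = 739 − 180.604 × 2.8074 = 231.981 ms
Then RT(2) = 231.981 + 180.604 × log₂ 2 = 231.981 + 180.604 × 1 ≈ 412.585 ms.

412.6 ms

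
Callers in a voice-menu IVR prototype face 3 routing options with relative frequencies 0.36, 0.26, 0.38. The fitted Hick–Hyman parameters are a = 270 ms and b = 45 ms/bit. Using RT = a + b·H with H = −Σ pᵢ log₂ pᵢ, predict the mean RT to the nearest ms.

H = 0.36·log₂(1/0.36) + 0.26·log₂(1/0.26) + 0.38·log₂(1/0.38) = 1.5664 bits.
RT = 270 + 45 × 1.5664 = 340.49 ms.

340 ms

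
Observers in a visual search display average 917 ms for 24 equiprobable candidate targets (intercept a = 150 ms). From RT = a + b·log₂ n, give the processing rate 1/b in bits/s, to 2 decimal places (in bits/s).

Choice component = 917 − 150 = 767 ms over log₂(24) = 4.5850 bits.
b = 767 / 4.5850 = 167.286 ms/bit, so 1/b = 5.978 bits/s.

5.98 bits/s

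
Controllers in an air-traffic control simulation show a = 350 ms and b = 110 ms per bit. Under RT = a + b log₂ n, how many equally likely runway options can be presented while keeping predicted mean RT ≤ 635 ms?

Set 350 + 110·log₂ n ≤ 635 → log₂ n ≤ (635 − 350)/110 = 2.5909.
So n ≤ 2^2.5909 = 6.025; the largest integer n is 6.

6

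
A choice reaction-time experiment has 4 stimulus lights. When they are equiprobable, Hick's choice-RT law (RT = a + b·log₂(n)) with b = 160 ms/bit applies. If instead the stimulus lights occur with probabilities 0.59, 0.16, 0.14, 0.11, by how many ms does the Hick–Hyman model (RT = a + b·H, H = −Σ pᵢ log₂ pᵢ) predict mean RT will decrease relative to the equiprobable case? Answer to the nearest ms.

Equiprobable entropy H₀ = log₂ 4 = 2.0000 bits.
Skewed entropy H = −Σ pᵢ log₂ pᵢ = 1.6195 bits.
ΔRT = b·(H₀ − H) = 160 × 0.3805 = 60.88 ms.

61 ms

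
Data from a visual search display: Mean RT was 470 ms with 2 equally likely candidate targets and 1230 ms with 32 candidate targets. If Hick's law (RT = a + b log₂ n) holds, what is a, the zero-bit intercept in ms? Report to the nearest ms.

b = (RT₂ − RT₁)/(log₂ n₂ − log₂ n₁) = (1230 − 470)/(5 − 1) = 190 ms/bit.
a = RT₁ − b·log₂ n₁ = 470 − 190 × 1 = 280.000 ms.

280 ms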